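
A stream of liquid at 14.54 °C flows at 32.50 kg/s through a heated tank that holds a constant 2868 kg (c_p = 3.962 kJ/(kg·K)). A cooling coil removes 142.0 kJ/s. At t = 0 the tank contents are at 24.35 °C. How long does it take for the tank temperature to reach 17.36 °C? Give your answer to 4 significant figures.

Unsteady energy balance on the tank contents: M c_p dT/dt = ṁ c_p (T_in − T) − 142.0.
τ = M/ṁ = 88.2462 s; T_ss = T_in − Q̇/(ṁ c_p) = 13.4372 °C.
T(t) = T_ss + (T₀ − T_ss) e^(−t/τ). Set T = 17.36:
e^(−t/τ) = (17.36 − 13.4372)/(24.35 − 13.4372) = 0.359467
t = −88.2462 · ln(0.359467) = 90.2876 s.

90.29 s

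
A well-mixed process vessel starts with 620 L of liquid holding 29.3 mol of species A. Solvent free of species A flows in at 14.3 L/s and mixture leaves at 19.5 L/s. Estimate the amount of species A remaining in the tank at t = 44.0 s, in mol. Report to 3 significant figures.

5.21 mol

Total volume: dV/dt = Q_in − Q_out = -5.2000 L/s, so V(t) = 620 − 5.2000 t and V(44.0) = 391.20 L.
Species balance (pure solvent in): dm/dt = −Q_out · m/V(t).
dm/m = −Q_out dt/(V₀ − 5.2000 t); integrating gives ln(m/m₀) = −(Q_out/(Q_in−Q_out)) ln(V/V₀).
m = m₀ (V₀/V)^(Q_out/(Q_in−Q_out)) = 29.3 × (620/391.20)^(-3.7500) = 5.2107 mol.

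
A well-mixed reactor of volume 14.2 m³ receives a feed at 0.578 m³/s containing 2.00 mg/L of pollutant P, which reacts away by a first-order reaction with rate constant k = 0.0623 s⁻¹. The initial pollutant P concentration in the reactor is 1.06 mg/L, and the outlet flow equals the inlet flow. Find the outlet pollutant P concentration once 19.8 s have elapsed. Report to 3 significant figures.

Accumulation = in − out − consumed: V dC/dt = Q C_in − Q C − k V C.
dC/dt = (Q/V) C_in − (Q/V + k) C; effective rate a = Q/V + k = 0.040704 + 0.0623 = 0.10300 s⁻¹.
C_ss = Q C_in/(Q + kV) = 0.79034 mg/L; C(t) = C_ss + (C₀ − C_ss) e^(−a t).
C(19.8) = 0.79034 + (0.26966)·e^(−0.10300·19.8) = 0.79034 + (0.26966)·0.13010 = 0.82542 mg/L.

0.825 mg/L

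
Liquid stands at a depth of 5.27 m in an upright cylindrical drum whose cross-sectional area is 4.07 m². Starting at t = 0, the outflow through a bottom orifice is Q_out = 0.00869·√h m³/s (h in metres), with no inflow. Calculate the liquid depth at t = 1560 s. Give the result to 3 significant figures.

0.397 m

A dh/dt = −Q_out = −0.00869 √h.
Separate and integrate: 2(√h − √h₀) = −(0.00869/A) t.
√h = √5.27 − 0.00869·1560/(2·4.07) = 2.2956 − 1.6654 = 0.63024.
h = 0.63024² = 0.39721 m.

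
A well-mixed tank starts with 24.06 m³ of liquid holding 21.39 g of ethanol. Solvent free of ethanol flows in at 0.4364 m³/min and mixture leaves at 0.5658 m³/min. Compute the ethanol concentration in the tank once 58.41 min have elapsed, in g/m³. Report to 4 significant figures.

0.2492 g/m³

Total volume: dV/dt = Q_in − Q_out = -0.129400 m³/min, so V(t) = 24.06 − 0.129400 t and V(58.41) = 16.5017 m³.
No ethanol enters, so dm/dt = −Q_out · (m/V).
Separate: dm/m = −Q_out dt/V(t) ⇒ ln(m/m₀) = −(Q_out/(Q_in−Q_out)) ln(V/V₀).
m = m₀ (V₀/V)^(Q_out/(Q_in−Q_out)) = 21.39 × (24.06/16.5017)^(-4.37249) = 4.11289 g.
C = m/V = 4.11289/16.5017 = 0.249240 g/m³.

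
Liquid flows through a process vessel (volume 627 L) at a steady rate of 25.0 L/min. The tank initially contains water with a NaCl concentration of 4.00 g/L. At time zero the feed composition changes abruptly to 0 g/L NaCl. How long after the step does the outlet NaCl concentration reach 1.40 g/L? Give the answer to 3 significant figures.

26.3 min

Species balance on the tank: V dC/dt = Q(C_in − C), so τ = V/Q = 25.080 min.
C(t) = C_in + (C₀ − C_in) e^(−t/τ). Set C = 1.40 and solve for t:
e^(−t/τ) = (C − C_in)/(C₀ − C_in) = (1.40 − 0)/(4.00 − 0) = 0.35000
t = −τ ln(…) = 25.080 × 1.0498 = 26.330 min.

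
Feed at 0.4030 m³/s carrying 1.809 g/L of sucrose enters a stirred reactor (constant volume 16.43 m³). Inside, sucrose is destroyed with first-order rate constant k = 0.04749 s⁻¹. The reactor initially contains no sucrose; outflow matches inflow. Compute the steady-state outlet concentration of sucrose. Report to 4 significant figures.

0.6161 g/L

V dC/dt = Q(C_in − C) − k V C.
At steady state: 0 = Q C_in − (Q + kV) C_ss, so C_ss = Q C_in/(Q + kV).
C_ss = 0.4030·1.809/(0.4030 + 0.04749·16.43) = 0.729027/1.18326 = 0.616117 g/L.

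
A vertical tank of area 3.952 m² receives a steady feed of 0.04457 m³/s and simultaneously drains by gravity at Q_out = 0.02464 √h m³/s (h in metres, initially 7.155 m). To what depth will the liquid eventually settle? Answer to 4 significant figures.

A dh/dt = Q_in − 0.02464 √h. Steady state requires inflow = outflow:
Q_in = 0.02464 √h_ss ⇒ √h_ss = 0.04457/0.02464 = 1.80885.
h_ss = 1.80885² = 3.27193 m. (Since h₀ = 7.155 m > h_ss, the level will fall toward this value.)

3.272 m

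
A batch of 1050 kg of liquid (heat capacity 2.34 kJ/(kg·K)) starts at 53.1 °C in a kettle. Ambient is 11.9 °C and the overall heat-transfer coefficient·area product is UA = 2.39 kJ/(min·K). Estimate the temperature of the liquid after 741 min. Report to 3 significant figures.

Lumped-capacitance energy balance: M c_p dT/dt = UA(T_amb − T).
dT/dt = (T_ss − T)/τ with T_ss = T_amb = 11.900 °C, τ = M c_p/UA = 1050·2.34/2.39 = 1028.0 min.
T approaches T_ss exponentially: T(t) = T_ss + (T₀ − T_ss) e^(−t/τ).
T(741) = 11.900 + (41.200)·0.48637 = 31.938 °C.

31.9 °C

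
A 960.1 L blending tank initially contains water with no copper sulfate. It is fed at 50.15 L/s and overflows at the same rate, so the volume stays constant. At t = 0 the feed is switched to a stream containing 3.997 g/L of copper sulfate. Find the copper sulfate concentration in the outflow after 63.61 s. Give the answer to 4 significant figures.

Unsteady species balance (constant V, well mixed): V dC/dt = Q(C_in − C).
Rewrite as dC/dt + C/τ = C_in/τ, τ = V/Q = 19.1446 s.
C approaches C_in exponentially: C(t) = C_in + (C₀ − C_in) e^(−t/τ).
C(63.61) = 3.997 + (0 − 3.997)·e^(−63.61/19.1446) = 3.997 + (-3.99700)·0.0360585 = 3.85287 g/L.

3.853 g/L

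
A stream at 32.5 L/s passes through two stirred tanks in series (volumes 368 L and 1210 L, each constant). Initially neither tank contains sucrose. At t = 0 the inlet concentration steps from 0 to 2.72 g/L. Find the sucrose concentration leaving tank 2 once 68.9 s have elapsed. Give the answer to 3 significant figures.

Species balance on tank i: dCᵢ/dt = (Cᵢ₋₁ − Cᵢ)/τᵢ with τᵢ = Vᵢ/Q.
τ₁ = 368/32.5 = 11.323 s; τ₂ = 1210/32.5 = 37.231 s.
Solving the cascade with C₁(0)=C₂(0)=0 gives C₂(t) = C_in[1 − (τ₁ e^(−t/τ₁) − τ₂ e^(−t/τ₂))/(τ₁ − τ₂)].
At t = 68.9: e^(−t/τ₁) = 0.0022769, e^(−t/τ₂) = 0.15714.
C₂ = 2.72·[1 − (11.323·0.0022769 − 37.231·0.15714)/(-25.908)] = 2.72·0.77518 = 2.1085 g/L.

2.11 g/L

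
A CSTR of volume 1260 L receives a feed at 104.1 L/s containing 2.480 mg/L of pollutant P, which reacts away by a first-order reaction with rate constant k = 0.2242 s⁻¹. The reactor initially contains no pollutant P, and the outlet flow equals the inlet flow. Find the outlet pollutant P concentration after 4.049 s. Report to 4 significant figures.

V dC/dt = Q(C_in − C) − k V C.
This is linear with rate a = Q/V + k = 0.306819 s⁻¹.
C_ss = Q C_in/(Q + kV) = 0.667805 mg/L; C(t) = C_ss + (C₀ − C_ss) e^(−a t).
C(4.049) = 0.667805 + (-0.667805)·e^(−0.306819·4.049) = 0.667805 + (-0.667805)·0.288716 = 0.474999 mg/L.

0.4750 mg/L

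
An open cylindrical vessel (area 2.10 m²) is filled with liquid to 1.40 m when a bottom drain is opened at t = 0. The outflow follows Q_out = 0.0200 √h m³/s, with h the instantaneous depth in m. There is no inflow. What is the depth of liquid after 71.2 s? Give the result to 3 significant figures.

0.713 m

A dh/dt = −Q_out = −0.0200 √h.
This is separable: 2 d(√h)/dt = −0.0200/A, so √h = √h₀ − (0.0200/(2A)) t.
√h = √1.40 − 0.0200·71.2/(2·2.10) = 1.1832 − 0.33905 = 0.84417.
h = 0.84417² = 0.71262 m.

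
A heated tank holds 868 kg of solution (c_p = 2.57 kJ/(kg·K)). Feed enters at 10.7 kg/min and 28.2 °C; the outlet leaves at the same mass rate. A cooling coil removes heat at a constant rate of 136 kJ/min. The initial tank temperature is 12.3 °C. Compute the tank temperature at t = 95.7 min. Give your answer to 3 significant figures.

First-law balance (no shaft work): M c_p dT/dt = ṁ c_p (T_in − T) − 136.
τ = M/ṁ = 81.121 min; T_ss = T_in − Q̇/(ṁ c_p) = 28.2 − 136/(10.7·2.57) = 23.254 °C.
T approaches T_ss exponentially: T(t) = T_ss + (T₀ − T_ss) e^(−t/τ).
T(95.7) = 23.254 + (-10.954)·e^(−95.7/81.121) = 23.254 + (-10.954)·0.30737 = 19.887 °C.

19.9 °C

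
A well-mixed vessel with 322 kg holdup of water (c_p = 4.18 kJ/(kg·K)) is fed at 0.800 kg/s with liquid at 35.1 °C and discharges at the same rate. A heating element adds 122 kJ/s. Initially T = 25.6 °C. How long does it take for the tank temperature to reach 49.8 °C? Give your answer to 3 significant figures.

M c_p dT/dt = ṁ c_p (T_in − T) + Q̇.
τ = M/ṁ = 402.50 s; T_ss = T_in + Q̇/(ṁ c_p) = 71.583 °C.
T(t) = T_ss + (T₀ − T_ss) e^(−t/τ). Set T = 49.8:
e^(−t/τ) = (49.8 − 71.583)/(25.6 − 71.583) = 0.47372
t = −402.50 · ln(0.47372) = 300.72 s.

301 s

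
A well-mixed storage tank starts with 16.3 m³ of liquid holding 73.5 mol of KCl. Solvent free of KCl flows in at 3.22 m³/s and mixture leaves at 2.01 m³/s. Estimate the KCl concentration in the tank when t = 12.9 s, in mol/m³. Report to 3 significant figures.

Total volume: dV/dt = Q_in − Q_out = 1.2100 m³/s, so V(t) = 16.3 + 1.2100 t and V(12.9) = 31.909 m³.
Species balance (pure solvent in): dm/dt = −Q_out · m/V(t).
dm/m = −Q_out dt/(V₀ + 1.2100 t); integrating gives ln(m/m₀) = −(Q_out/(Q_in−Q_out)) ln(V/V₀).
m = m₀ (V₀/V)^(Q_out/(Q_in−Q_out)) = 73.5 × (16.3/31.909)^(1.6612) = 24.082 mol.
C = m/V = 24.082/31.909 = 0.75470 mol/m³.

0.755 mol/m³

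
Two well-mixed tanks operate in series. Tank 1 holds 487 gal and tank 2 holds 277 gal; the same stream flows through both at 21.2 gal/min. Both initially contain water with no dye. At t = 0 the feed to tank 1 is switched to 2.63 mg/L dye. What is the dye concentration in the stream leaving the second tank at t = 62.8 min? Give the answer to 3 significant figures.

Each tank obeys Vᵢ dCᵢ/dt = Q(Cᵢ₋₁ − Cᵢ), so τᵢ = Vᵢ/Q.
τ₁ = 487/21.2 = 22.972 min; τ₂ = 277/21.2 = 13.066 min.
Tank 1: C₁ = C_in(1 − e^(−t/τ₁)). Tank 2 (τ₁ ≠ τ₂): C₂ = C_in[1 − (τ₁ e^(−t/τ₁) − τ₂ e^(−t/τ₂))/(τ₁ − τ₂)].
At t = 62.8: e^(−t/τ₁) = 0.064972, e^(−t/τ₂) = 0.0081776.
C₂ = 2.63·[1 − (22.972·0.064972 − 13.066·0.0081776)/(9.9057)] = 2.63·0.86011 = 2.2621 mg/L.

2.26 mg/L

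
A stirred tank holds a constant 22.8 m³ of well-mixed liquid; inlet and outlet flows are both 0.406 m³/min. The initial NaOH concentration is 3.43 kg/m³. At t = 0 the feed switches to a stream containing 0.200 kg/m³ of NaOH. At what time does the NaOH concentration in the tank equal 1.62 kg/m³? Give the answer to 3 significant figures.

46.2 min

Transient balance on the dissolved component: V dC/dt = Q(C_in − C), so τ = V/Q = 56.158 min.
C(t) = C_in + (C₀ − C_in) e^(−t/τ). Set C = 1.62 and solve for t:
e^(−t/τ) = (C − C_in)/(C₀ − C_in) = (1.62 − 0.200)/(3.43 − 0.200) = 0.43963
t = −τ ln(…) = 56.158 × 0.82183 = 46.152 min.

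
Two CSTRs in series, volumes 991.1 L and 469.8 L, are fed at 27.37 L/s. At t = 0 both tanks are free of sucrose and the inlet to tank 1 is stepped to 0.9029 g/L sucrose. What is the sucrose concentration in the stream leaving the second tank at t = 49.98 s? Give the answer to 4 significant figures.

Each tank obeys Vᵢ dCᵢ/dt = Q(Cᵢ₋₁ − Cᵢ), so τᵢ = Vᵢ/Q.
τ₁ = 991.1/27.37 = 36.2112 s; τ₂ = 469.8/27.37 = 17.1648 s.
Tank 1: C₁ = C_in(1 − e^(−t/τ₁)). Tank 2 (τ₁ ≠ τ₂): C₂ = C_in[1 − (τ₁ e^(−t/τ₁) − τ₂ e^(−t/τ₂))/(τ₁ − τ₂)].
At t = 49.98: e^(−t/τ₁) = 0.251519, e^(−t/τ₂) = 0.0543790.
C₂ = 0.9029·[1 − (36.2112·0.251519 − 17.1648·0.0543790)/(19.0464)] = 0.9029·0.570817 = 0.515390 g/L.

0.5154 g/L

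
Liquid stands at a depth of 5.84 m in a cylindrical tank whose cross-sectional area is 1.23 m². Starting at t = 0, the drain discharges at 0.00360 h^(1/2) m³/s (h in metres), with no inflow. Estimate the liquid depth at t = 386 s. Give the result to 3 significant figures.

3.43 m

With no inflow, A dh/dt = −0.00360 √h.
This is separable: 2 d(√h)/dt = −0.00360/A, so √h = √h₀ − (0.00360/(2A)) t.
√h = √5.84 − 0.00360·386/(2·1.23) = 2.4166 − 0.56488 = 1.8517.
h = 1.8517² = 3.4289 m.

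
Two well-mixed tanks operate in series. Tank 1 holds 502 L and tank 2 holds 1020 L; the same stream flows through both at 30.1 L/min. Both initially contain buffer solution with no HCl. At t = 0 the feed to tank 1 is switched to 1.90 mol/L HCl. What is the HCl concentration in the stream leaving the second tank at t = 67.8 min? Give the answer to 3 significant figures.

1.43 mol/L

Each tank obeys Vᵢ dCᵢ/dt = Q(Cᵢ₋₁ − Cᵢ), so τᵢ = Vᵢ/Q.
τ₁ = 502/30.1 = 16.678 min; τ₂ = 1020/30.1 = 33.887 min.
Tank 1: C₁ = C_in(1 − e^(−t/τ₁)). Tank 2 (τ₁ ≠ τ₂): C₂ = C_in[1 − (τ₁ e^(−t/τ₁) − τ₂ e^(−t/τ₂))/(τ₁ − τ₂)].
At t = 67.8: e^(−t/τ₁) = 0.017158, e^(−t/τ₂) = 0.13523.
C₂ = 1.90·[1 − (16.678·0.017158 − 33.887·0.13523)/(-17.209)] = 1.90·0.75034 = 1.4256 mol/L.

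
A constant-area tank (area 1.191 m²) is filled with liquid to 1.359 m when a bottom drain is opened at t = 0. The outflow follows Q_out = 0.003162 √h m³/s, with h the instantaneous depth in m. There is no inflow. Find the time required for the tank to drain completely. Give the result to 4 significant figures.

A dh/dt = −Q_out = −0.003162 √h.
Separate and integrate: 2(√h − √h₀) = −(0.003162/A) t.
Set h = 0: 2√h₀ = (0.003162/A) t_empty ⇒ t_empty = 2A√h₀/0.003162.
t_empty = 2·1.191·√1.359/0.003162 = 2.38200·1.16576/0.003162 = 878.192 s.

878.2 s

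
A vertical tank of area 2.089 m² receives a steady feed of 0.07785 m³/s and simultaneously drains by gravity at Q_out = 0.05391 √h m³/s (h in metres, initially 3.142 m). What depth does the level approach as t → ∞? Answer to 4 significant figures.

2.085 m

Mass balance (ρ constant): A dh/dt = Q_in − 0.05391 √h. At steady state dh/dt = 0:
Q_in = 0.05391 √h_ss ⇒ √h_ss = 0.07785/0.05391 = 1.44407.
h_ss = 1.44407² = 2.08535 m. (Since h₀ = 3.142 m > h_ss, the level will fall toward this value.)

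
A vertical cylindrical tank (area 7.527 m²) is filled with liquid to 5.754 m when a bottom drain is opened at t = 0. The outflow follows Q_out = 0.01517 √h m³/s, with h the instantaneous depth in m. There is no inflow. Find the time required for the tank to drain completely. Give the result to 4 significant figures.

A dh/dt = −Q_out = −0.01517 √h.
Separate and integrate: 2(√h − √h₀) = −(0.01517/A) t.
Set h = 0: 2√h₀ = (0.01517/A) t_empty ⇒ t_empty = 2A√h₀/0.01517.
t_empty = 2·7.527·√5.754/0.01517 = 15.0540·2.39875/0.01517 = 2380.41 s.

2380 s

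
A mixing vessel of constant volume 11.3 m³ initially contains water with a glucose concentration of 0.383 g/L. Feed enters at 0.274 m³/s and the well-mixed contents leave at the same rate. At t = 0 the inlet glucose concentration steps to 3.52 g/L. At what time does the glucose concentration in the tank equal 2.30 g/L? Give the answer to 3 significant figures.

38.9 s

Mass balance on the solute (V constant): V dC/dt = Q(C_in − C), so τ = V/Q = 41.241 s.
C(t) = C_in + (C₀ − C_in) e^(−t/τ). Set C = 2.30 and solve for t:
e^(−t/τ) = (C − C_in)/(C₀ − C_in) = (2.30 − 3.52)/(0.383 − 3.52) = 0.38891
t = −τ ln(…) = 41.241 × 0.94442 = 38.949 s.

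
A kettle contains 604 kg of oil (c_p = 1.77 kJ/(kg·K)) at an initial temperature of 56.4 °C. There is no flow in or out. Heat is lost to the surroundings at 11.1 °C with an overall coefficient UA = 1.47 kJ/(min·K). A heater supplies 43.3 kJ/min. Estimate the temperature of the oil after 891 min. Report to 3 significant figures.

45.2 °C

Energy balance: M c_p dT/dt = −UA(T − T_amb) + Q̇.
dT/dt = (T_ss − T)/τ with T_ss = T_amb + Q̇/UA = 11.1 + 43.3/1.47 = 40.556 °C, τ = M c_p/UA = 604·1.77/1.47 = 727.27 min.
Integrating: T(t) = T_ss + (T₀ − T_ss) e^(−t/τ).
T(891) = 40.556 + (15.844)·0.29372 = 45.210 °C.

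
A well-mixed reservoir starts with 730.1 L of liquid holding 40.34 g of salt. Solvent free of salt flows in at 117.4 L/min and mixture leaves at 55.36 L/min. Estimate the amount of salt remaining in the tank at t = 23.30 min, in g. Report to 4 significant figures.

15.23 g

Total volume: dV/dt = Q_in − Q_out = 62.0400 L/min, so V(t) = 730.1 + 62.0400 t and V(23.30) = 2175.63 L.
No salt enters, so dm/dt = −Q_out · (m/V).
dm/m = −Q_out dt/(V₀ + 62.0400 t); integrating gives ln(m/m₀) = −(Q_out/(Q_in−Q_out)) ln(V/V₀).
m = m₀ (V₀/V)^(Q_out/(Q_in−Q_out)) = 40.34 × (730.1/2175.63)^(0.892328) = 15.2262 g.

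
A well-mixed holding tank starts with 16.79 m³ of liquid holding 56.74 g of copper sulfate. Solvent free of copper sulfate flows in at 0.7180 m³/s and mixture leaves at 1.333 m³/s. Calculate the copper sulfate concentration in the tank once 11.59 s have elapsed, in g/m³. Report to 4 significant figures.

Let m(t) be the amount of copper sulfate. Volume: V(t) = V₀ + (Q_in − Q_out) t = 16.79 − 0.615000 t; V(11.59) = 9.66215 m³.
No copper sulfate enters, so dm/dt = −Q_out · (m/V).
dm/m = −Q_out dt/(V₀ − 0.615000 t); integrating gives ln(m/m₀) = −(Q_out/(Q_in−Q_out)) ln(V/V₀).
m = m₀ (V₀/V)^(Q_out/(Q_in−Q_out)) = 56.74 × (16.79/9.66215)^(-2.16748) = 17.1295 g.
C = m/V = 17.1295/9.66215 = 1.77284 g/m³.

1.773 g/m³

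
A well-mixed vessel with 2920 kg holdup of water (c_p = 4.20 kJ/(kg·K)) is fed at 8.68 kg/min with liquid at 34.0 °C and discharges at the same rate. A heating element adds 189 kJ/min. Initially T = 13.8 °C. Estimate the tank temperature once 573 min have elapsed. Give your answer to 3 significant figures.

34.6 °C

M c_p dT/dt = ṁ c_p (T_in − T) + Q̇.
Rearrange: dT/dt = (T_ss − T)/τ with τ = M/ṁ = 336.41 min and T_ss = T_in + Q̇/(ṁ c_p) = 39.184 °C.
Solution: T(t) = T_ss + (T₀ − T_ss) e^(−t/τ).
T(573) = 39.184 + (-25.384)·e^(−573/336.41) = 39.184 + (-25.384)·0.18208 = 34.562 °C.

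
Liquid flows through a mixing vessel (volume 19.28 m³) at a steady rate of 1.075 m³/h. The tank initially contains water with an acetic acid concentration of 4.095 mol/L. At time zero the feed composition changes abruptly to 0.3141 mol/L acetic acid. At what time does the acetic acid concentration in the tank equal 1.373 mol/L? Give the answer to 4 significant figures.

22.83 h

Mass balance on the solute (V constant): V dC/dt = Q(C_in − C), so τ = V/Q = 17.9349 h.
C(t) = C_in + (C₀ − C_in) e^(−t/τ). Set C = 1.373 and solve for t:
e^(−t/τ) = (C − C_in)/(C₀ − C_in) = (1.373 − 0.3141)/(4.095 − 0.3141) = 0.280066
t = −τ ln(…) = 17.9349 × 1.27273 = 22.8263 h.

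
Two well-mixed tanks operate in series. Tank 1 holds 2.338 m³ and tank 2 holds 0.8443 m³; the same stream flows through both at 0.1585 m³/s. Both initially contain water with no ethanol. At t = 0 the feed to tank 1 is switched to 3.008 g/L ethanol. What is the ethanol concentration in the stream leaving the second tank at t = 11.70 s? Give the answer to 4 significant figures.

Species balance on tank i: dCᵢ/dt = (Cᵢ₋₁ − Cᵢ)/τᵢ with τᵢ = Vᵢ/Q.
τ₁ = 2.338/0.1585 = 14.7508 s; τ₂ = 0.8443/0.1585 = 5.32681 s.
Tank 1: C₁ = C_in(1 − e^(−t/τ₁)). Tank 2 (τ₁ ≠ τ₂): C₂ = C_in[1 − (τ₁ e^(−t/τ₁) − τ₂ e^(−t/τ₂))/(τ₁ − τ₂)].
At t = 11.70: e^(−t/τ₁) = 0.452405, e^(−t/τ₂) = 0.111199.
C₂ = 3.008·[1 − (14.7508·0.452405 − 5.32681·0.111199)/(9.42397)] = 3.008·0.354732 = 1.06703 g/L.

1.067 g/L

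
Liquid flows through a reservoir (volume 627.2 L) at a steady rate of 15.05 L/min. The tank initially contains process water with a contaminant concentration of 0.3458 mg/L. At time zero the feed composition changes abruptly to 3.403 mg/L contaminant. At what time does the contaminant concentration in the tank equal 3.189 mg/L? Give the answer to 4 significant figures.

110.8 min

Species balance: V dC/dt = Q(C_in − C) ⇒ τ = V/Q = 41.6744 min.
C(t) = C_in + (C₀ − C_in) e^(−t/τ). Set C = 3.189 and solve for t:
e^(−t/τ) = (C − C_in)/(C₀ − C_in) = (3.189 − 3.403)/(0.3458 − 3.403) = 0.0699987
t = −τ ln(…) = 41.6744 × 2.65928 = 110.824 min.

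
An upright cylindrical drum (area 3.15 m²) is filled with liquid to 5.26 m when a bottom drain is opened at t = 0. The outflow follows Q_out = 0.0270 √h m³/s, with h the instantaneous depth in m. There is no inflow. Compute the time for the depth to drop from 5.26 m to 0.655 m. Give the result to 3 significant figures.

346 s

Volume balance on the tank: A dh/dt = −0.0270 √h.
This is separable: 2 d(√h)/dt = −0.0270/A, so √h = √h₀ − (0.0270/(2A)) t.
t = 2A(√h₀ − √h)/0.0270 = 2·3.15·(√5.26 − √0.655)/0.0270
  = 6.3000 × (2.2935 − 0.80932) / 0.0270 = 346.30 s.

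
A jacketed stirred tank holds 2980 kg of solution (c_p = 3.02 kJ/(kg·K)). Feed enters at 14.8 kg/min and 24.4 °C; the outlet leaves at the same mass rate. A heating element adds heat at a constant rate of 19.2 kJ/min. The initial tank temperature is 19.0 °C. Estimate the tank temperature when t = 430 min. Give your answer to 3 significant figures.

M c_p dT/dt = ṁ c_p (T_in − T) + Q̇.
τ = M/ṁ = 201.35 min; T_ss = T_in + Q̇/(ṁ c_p) = 24.4 + 19.2/(14.8·3.02) = 24.830 °C.
Integrating: T(t) = T_ss + (T₀ − T_ss) e^(−t/τ).
T(430) = 24.830 + (-5.8296)·e^(−430/201.35) = 24.830 + (-5.8296)·0.11818 = 24.141 °C.

24.1 °C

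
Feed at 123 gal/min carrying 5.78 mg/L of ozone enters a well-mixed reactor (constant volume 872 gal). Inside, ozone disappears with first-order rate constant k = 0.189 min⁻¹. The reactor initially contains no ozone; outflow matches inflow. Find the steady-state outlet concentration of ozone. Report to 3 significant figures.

2.47 mg/L

Species balance: V dC/dt = Q C_in − Q C − k V C.
Steady state (dC/dt = 0): C_ss = Q C_in/(Q + kV) = C_in/(1 + kV/Q).
C_ss = 123·5.78/(123 + 0.189·872) = 710.94/287.81 = 2.4702 mg/L.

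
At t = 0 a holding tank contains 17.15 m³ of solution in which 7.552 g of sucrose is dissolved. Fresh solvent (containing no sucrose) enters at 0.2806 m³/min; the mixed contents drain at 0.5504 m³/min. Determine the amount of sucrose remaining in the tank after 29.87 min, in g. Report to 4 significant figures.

Total volume: dV/dt = Q_in − Q_out = -0.269800 m³/min, so V(t) = 17.15 − 0.269800 t and V(29.87) = 9.09107 m³.
Species balance (pure solvent in): dm/dt = −Q_out · m/V(t).
dm/m = −Q_out dt/(V₀ − 0.269800 t); integrating gives ln(m/m₀) = −(Q_out/(Q_in−Q_out)) ln(V/V₀).
m = m₀ (V₀/V)^(Q_out/(Q_in−Q_out)) = 7.552 × (17.15/9.09107)^(-2.04003) = 2.06885 g.

2.069 g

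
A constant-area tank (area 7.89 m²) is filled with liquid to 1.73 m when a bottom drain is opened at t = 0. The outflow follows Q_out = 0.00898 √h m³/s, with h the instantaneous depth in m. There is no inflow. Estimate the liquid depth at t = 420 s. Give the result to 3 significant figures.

With no inflow, A dh/dt = −0.00898 √h.
∫ h^(−1/2) dh = −(0.00898/A) ∫ dt, giving 2√h = 2√h₀ − (0.00898/A) t.
√h = √1.73 − 0.00898·420/(2·7.89) = 1.3153 − 0.23901 = 1.0763.
h = 1.0763² = 1.1584 m.

1.16 m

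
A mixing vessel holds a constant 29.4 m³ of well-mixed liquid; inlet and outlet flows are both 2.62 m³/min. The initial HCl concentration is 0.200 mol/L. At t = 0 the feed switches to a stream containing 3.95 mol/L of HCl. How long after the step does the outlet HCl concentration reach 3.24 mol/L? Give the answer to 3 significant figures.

Species balance: V dC/dt = Q(C_in − C) ⇒ τ = V/Q = 11.221 min.
C(t) = C_in + (C₀ − C_in) e^(−t/τ). Set C = 3.24 and solve for t:
e^(−t/τ) = (C − C_in)/(C₀ − C_in) = (3.24 − 3.95)/(0.200 − 3.95) = 0.18933
t = −τ ln(…) = 11.221 × 1.6642 = 18.675 min.

18.7 min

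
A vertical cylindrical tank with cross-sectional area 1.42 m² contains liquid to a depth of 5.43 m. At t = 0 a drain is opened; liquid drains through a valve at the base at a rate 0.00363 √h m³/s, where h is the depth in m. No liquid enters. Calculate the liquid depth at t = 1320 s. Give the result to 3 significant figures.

With no inflow, A dh/dt = −0.00363 √h.
∫ h^(−1/2) dh = −(0.00363/A) ∫ dt, giving 2√h = 2√h₀ − (0.00363/A) t.
√h = √5.43 − 0.00363·1320/(2·1.42) = 2.3302 − 1.6872 = 0.64305.
h = 0.64305² = 0.41352 m.

0.414 m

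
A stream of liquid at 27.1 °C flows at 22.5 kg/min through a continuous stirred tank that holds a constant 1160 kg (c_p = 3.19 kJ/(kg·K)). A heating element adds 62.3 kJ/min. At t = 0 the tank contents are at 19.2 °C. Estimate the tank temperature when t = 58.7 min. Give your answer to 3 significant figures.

25.2 °C

Heat balance on the well-mixed liquid: M c_p dT/dt = ṁ c_p (T_in − T) + 62.3.
Rearrange: dT/dt = (T_ss − T)/τ with τ = M/ṁ = 51.556 min and T_ss = T_in + Q̇/(ṁ c_p) = 27.968 °C.
Integrating: T(t) = T_ss + (T₀ − T_ss) e^(−t/τ).
T(58.7) = 27.968 + (-8.7680)·e^(−58.7/51.556) = 27.968 + (-8.7680)·0.32027 = 25.160 °C.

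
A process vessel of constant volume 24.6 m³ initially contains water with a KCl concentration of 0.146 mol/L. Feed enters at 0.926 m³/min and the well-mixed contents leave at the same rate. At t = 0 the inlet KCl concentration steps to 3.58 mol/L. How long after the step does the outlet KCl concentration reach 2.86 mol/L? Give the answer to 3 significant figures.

Species balance: V dC/dt = Q(C_in − C) ⇒ τ = V/Q = 26.566 min.
C(t) = C_in + (C₀ − C_in) e^(−t/τ). Set C = 2.86 and solve for t:
e^(−t/τ) = (C − C_in)/(C₀ − C_in) = (2.86 − 3.58)/(0.146 − 3.58) = 0.20967
t = −τ ln(…) = 26.566 × 1.5622 = 41.502 min.

41.5 min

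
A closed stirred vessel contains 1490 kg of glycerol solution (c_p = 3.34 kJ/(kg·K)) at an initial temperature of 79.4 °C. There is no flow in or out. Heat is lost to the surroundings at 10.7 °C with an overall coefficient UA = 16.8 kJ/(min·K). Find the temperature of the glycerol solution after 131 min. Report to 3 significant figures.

54.8 °C

M c_p dT/dt = −UA(T − T_amb).
dT/dt = (T_ss − T)/τ with T_ss = T_amb = 10.700 °C, τ = M c_p/UA = 1490·3.34/16.8 = 296.23 min.
This is linear first-order; T(t) = T_ss + (T₀ − T_ss) e^(−t/τ).
T(131) = 10.700 + (68.700)·0.64260 = 54.847 °C.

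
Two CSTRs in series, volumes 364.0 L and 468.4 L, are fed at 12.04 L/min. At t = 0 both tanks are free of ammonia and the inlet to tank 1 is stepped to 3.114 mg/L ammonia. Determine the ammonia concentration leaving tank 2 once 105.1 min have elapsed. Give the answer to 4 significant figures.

Each tank obeys Vᵢ dCᵢ/dt = Q(Cᵢ₋₁ − Cᵢ), so τᵢ = Vᵢ/Q.
τ₁ = 364.0/12.04 = 30.2326 min; τ₂ = 468.4/12.04 = 38.9037 min.
Solving the cascade with C₁(0)=C₂(0)=0 gives C₂(t) = C_in[1 − (τ₁ e^(−t/τ₁) − τ₂ e^(−t/τ₂))/(τ₁ − τ₂)].
At t = 105.1: e^(−t/τ₁) = 0.0309190, e^(−t/τ₂) = 0.0671017.
C₂ = 3.114·[1 − (30.2326·0.0309190 − 38.9037·0.0671017)/(-8.67110)] = 3.114·0.806744 = 2.51220 mg/L.

2.512 mg/L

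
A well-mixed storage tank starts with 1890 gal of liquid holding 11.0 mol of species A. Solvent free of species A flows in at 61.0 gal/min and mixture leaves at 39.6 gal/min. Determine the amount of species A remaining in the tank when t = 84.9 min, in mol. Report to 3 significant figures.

3.16 mol

Let m(t) be the amount of species A. Volume: V(t) = V₀ + (Q_in − Q_out) t = 1890 + 21.400 t; V(84.9) = 3706.9 gal.
Species balance (pure solvent in): dm/dt = −Q_out · m/V(t).
Separate: dm/m = −Q_out dt/V(t) ⇒ ln(m/m₀) = −(Q_out/(Q_in−Q_out)) ln(V/V₀).
m = m₀ (V₀/V)^(Q_out/(Q_in−Q_out)) = 11.0 × (1890/3706.9)^(1.8505) = 3.1626 mol.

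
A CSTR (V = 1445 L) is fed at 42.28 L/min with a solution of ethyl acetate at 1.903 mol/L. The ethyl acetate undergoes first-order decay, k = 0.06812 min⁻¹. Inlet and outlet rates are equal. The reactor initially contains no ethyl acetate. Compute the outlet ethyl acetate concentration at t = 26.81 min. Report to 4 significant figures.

0.5298 mol/L

Species balance: V dC/dt = Q C_in − Q C − k V C.
This is linear with rate a = Q/V + k = 0.0973795 min⁻¹.
C_ss = Q C_in/(Q + kV) = 0.571792 mol/L; C(t) = C_ss + (C₀ − C_ss) e^(−a t).
C(26.81) = 0.571792 + (-0.571792)·e^(−0.0973795·26.81) = 0.571792 + (-0.571792)·0.0734798 = 0.529777 mol/L.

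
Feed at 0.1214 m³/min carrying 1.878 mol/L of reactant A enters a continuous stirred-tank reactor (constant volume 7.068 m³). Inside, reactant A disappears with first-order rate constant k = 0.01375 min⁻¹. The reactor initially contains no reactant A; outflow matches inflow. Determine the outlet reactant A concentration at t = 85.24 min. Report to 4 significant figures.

0.9683 mol/L

V dC/dt = Q(C_in − C) − k V C.
dC/dt = (Q/V) C_in − (Q/V + k) C; effective rate a = Q/V + k = 0.0171760 + 0.01375 = 0.0309260 min⁻¹.
C_ss = Q C_in/(Q + kV) = 1.04302 mol/L; C(t) = C_ss + (C₀ − C_ss) e^(−a t).
C(85.24) = 1.04302 + (-1.04302)·e^(−0.0309260·85.24) = 1.04302 + (-1.04302)·0.0716378 = 0.968303 mol/L.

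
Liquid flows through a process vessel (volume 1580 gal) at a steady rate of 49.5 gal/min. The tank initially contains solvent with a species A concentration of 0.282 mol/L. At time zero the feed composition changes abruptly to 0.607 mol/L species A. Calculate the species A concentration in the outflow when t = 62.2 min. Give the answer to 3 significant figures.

Mass balance on the solute (V constant): V dC/dt = Q(C_in − C).
Rewrite as dC/dt + C/τ = C_in/τ, τ = V/Q = 31.919 min.
C approaches C_in exponentially: C(t) = C_in + (C₀ − C_in) e^(−t/τ).
C(62.2) = 0.607 + (0.282 − 0.607)·e^(−62.2/31.919) = 0.607 + (-0.32500)·0.14246 = 0.56070 mol/L.

0.561 mol/L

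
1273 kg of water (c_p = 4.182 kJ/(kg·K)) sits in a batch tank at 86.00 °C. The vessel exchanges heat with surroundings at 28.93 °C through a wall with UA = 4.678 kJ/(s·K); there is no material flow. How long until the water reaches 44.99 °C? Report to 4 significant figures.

Energy balance: M c_p dT/dt = −UA(T − T_amb).
τ = M c_p/UA = 1138.03 s; T_ss = T_amb = 28.9300 °C.
T(t) = T_ss + (T₀ − T_ss)e^(−t/τ); set T = 44.99:
t = −τ ln[(T − T_ss)/(T₀ − T_ss)] = −1138.03 · ln(0.281409) = 1442.96 s.

1443 s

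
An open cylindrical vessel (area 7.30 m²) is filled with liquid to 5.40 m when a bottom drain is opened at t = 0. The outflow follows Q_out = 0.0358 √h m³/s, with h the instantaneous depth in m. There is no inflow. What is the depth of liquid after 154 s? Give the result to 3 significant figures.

3.79 m

With no inflow, A dh/dt = −0.0358 √h.
Separate and integrate: 2(√h − √h₀) = −(0.0358/A) t.
√h = √5.40 − 0.0358·154/(2·7.30) = 2.3238 − 0.37762 = 1.9462.
h = 1.9462² = 3.7876 m.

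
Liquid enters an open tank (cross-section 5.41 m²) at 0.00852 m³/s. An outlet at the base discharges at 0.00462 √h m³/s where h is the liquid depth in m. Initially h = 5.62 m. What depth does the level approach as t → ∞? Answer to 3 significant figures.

3.40 m

Mass balance (ρ constant): A dh/dt = Q_in − 0.00462 √h. At steady state dh/dt = 0:
Q_in = 0.00462 √h_ss ⇒ √h_ss = 0.00852/0.00462 = 1.8442.
h_ss = 1.8442² = 3.4009 m. (Since h₀ = 5.62 m > h_ss, the level will fall toward this value.)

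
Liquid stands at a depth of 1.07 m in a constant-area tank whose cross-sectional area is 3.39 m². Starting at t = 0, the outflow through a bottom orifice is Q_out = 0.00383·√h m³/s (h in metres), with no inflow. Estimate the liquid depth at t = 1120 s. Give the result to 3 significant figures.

0.161 m

With no inflow, A dh/dt = −0.00383 √h.
This is separable: 2 d(√h)/dt = −0.00383/A, so √h = √h₀ − (0.00383/(2A)) t.
√h = √1.07 − 0.00383·1120/(2·3.39) = 1.0344 − 0.63268 = 0.40172.
h = 0.40172² = 0.16138 m.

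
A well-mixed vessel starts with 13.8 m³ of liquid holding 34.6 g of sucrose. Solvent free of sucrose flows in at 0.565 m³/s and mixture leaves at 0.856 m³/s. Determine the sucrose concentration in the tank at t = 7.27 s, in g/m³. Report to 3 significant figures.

Let m(t) be the amount of sucrose. Volume: V(t) = V₀ + (Q_in − Q_out) t = 13.8 − 0.29100 t; V(7.27) = 11.684 m³.
No sucrose enters, so dm/dt = −Q_out · (m/V).
dm/m = −Q_out dt/(V₀ − 0.29100 t); integrating gives ln(m/m₀) = −(Q_out/(Q_in−Q_out)) ln(V/V₀).
m = m₀ (V₀/V)^(Q_out/(Q_in−Q_out)) = 34.6 × (13.8/11.684)^(-2.9416) = 21.207 g.
C = m/V = 21.207/11.684 = 1.8150 g/m³.

1.81 g/m³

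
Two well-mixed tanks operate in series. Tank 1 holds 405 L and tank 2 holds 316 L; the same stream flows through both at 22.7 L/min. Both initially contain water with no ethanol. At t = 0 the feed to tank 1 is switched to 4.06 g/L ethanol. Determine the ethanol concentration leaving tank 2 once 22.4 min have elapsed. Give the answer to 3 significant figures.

1.68 g/L

Each tank obeys Vᵢ dCᵢ/dt = Q(Cᵢ₋₁ − Cᵢ), so τᵢ = Vᵢ/Q.
τ₁ = 405/22.7 = 17.841 min; τ₂ = 316/22.7 = 13.921 min.
Solving the cascade with C₁(0)=C₂(0)=0 gives C₂(t) = C_in[1 − (τ₁ e^(−t/τ₁) − τ₂ e^(−t/τ₂))/(τ₁ − τ₂)].
At t = 22.4: e^(−t/τ₁) = 0.28493, e^(−t/τ₂) = 0.20006.
C₂ = 4.06·[1 − (17.841·0.28493 − 13.921·0.20006)/(3.9207)] = 4.06·0.41374 = 1.6798 g/L.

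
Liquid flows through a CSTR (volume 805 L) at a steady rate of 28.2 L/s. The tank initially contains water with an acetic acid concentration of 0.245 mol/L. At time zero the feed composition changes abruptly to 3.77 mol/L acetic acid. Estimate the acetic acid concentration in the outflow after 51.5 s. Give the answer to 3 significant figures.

3.19 mol/L

Unsteady species balance (constant V, well mixed): V dC/dt = Q(C_in − C).
So dC/dt = (C_in − C)/τ with τ = V/Q = 805/28.2 = 28.546 s.
Integrating: C(t) = C_in + (C₀ − C_in) e^(−t/τ).
C(51.5) = 3.77 + (0.245 − 3.77)·e^(−51.5/28.546) = 3.77 + (-3.5250)·0.16462 = 3.1897 mol/L.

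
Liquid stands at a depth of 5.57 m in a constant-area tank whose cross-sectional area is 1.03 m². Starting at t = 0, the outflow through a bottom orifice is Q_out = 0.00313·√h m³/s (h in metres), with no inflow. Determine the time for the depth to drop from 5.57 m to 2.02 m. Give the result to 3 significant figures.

A dh/dt = −Q_out = −0.00313 √h.
This is separable: 2 d(√h)/dt = −0.00313/A, so √h = √h₀ − (0.00313/(2A)) t.
t = 2A(√h₀ − √h)/0.00313 = 2·1.03·(√5.57 − √2.02)/0.00313
  = 2.0600 × (2.3601 − 1.4213) / 0.00313 = 617.88 s.

618 s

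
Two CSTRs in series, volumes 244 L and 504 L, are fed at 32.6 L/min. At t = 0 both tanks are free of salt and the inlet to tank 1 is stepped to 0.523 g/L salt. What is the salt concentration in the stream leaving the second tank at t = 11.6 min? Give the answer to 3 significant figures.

0.148 g/L

Time constants: τᵢ = Vᵢ/Q for each well-mixed tank.
τ₁ = 244/32.6 = 7.4847 min; τ₂ = 504/32.6 = 15.460 min.
Tank 1: C₁ = C_in(1 − e^(−t/τ₁)). Tank 2 (τ₁ ≠ τ₂): C₂ = C_in[1 − (τ₁ e^(−t/τ₁) − τ₂ e^(−t/τ₂))/(τ₁ − τ₂)].
At t = 11.6: e^(−t/τ₁) = 0.21228, e^(−t/τ₂) = 0.47222.
C₂ = 0.523·[1 − (7.4847·0.21228 − 15.460·0.47222)/(-7.9755)] = 0.523·0.28385 = 0.14845 g/L.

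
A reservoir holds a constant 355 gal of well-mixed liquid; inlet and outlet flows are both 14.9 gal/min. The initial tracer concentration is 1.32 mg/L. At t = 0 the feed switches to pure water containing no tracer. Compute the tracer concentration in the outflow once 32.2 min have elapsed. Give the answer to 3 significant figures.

Species balance on the tank: V dC/dt = Q(C_in − C).
Time constant τ = V/Q = 355/14.9 = 23.826 min.
Integrating: C(t) = C_in + (C₀ − C_in) e^(−t/τ).
C(32.2) = 0 + (1.32 − 0)·e^(−32.2/23.826) = 0 + (1.3200)·0.25885 = 0.34169 mg/L.

0.342 mg/L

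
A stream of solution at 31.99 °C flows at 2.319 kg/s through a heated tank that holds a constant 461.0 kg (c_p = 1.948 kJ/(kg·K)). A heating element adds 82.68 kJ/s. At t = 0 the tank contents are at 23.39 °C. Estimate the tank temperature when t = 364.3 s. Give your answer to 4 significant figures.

45.99 °C

M c_p dT/dt = ṁ c_p (T_in − T) + Q̇.
τ = M/ṁ = 198.793 s; T_ss = T_in + Q̇/(ṁ c_p) = 31.99 + 82.68/(2.319·1.948) = 50.2925 °C.
Integrating: T(t) = T_ss + (T₀ − T_ss) e^(−t/τ).
T(364.3) = 50.2925 + (-26.9025)·e^(−364.3/198.793) = 50.2925 + (-26.9025)·0.160003 = 45.9880 °C.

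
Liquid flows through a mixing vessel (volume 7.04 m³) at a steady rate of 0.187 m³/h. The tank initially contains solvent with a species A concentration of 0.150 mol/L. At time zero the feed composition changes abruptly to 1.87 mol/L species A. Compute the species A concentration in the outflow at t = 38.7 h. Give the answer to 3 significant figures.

1.25 mol/L

Transient balance on the dissolved component: V dC/dt = Q(C_in − C).
Time constant τ = V/Q = 7.04/0.187 = 37.647 h.
This is linear first-order; C(t) = C_in + (C₀ − C_in) e^(−t/τ).
C(38.7) = 1.87 + (0.150 − 1.87)·e^(−38.7/37.647) = 1.87 + (-1.7200)·0.35773 = 1.2547 mol/L.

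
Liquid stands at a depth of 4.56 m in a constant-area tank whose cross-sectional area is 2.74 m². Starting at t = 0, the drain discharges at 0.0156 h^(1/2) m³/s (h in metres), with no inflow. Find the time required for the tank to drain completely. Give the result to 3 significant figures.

A dh/dt = −Q_out = −0.0156 √h.
Separate and integrate: 2(√h − √h₀) = −(0.0156/A) t.
Set h = 0: 2√h₀ = (0.0156/A) t_empty ⇒ t_empty = 2A√h₀/0.0156.
t_empty = 2·2.74·√4.56/0.0156 = 5.4800·2.1354/0.0156 = 750.13 s.

750 s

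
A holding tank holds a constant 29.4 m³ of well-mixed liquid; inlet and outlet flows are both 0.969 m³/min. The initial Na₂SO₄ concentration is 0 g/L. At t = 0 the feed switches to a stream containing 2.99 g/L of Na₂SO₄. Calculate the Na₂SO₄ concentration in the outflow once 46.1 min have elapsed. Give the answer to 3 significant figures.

2.34 g/L

Unsteady species balance (constant V, well mixed): V dC/dt = Q(C_in − C).
So dC/dt = (C_in − C)/τ with τ = V/Q = 29.4/0.969 = 30.341 min.
This is linear first-order; C(t) = C_in + (C₀ − C_in) e^(−t/τ).
C(46.1) = 2.99 + (0 − 2.99)·e^(−46.1/30.341) = 2.99 + (-2.9900)·0.21884 = 2.3357 g/L.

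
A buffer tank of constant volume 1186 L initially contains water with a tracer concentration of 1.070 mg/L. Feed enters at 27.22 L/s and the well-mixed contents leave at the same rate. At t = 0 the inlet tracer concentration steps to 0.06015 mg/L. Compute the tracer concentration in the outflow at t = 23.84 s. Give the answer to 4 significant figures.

0.6444 mg/L

Species balance on the tank: V dC/dt = Q(C_in − C).
Rewrite as dC/dt + C/τ = C_in/τ, τ = V/Q = 43.5709 s.
C approaches C_in exponentially: C(t) = C_in + (C₀ − C_in) e^(−t/τ).
C(23.84) = 0.06015 + (1.070 − 0.06015)·e^(−23.84/43.5709) = 0.06015 + (1.00985)·0.578594 = 0.644443 mg/L.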